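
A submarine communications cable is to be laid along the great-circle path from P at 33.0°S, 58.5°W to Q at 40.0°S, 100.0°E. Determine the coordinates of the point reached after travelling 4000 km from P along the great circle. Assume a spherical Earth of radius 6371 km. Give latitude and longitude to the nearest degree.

≈ 66°S, 34°W

Convert each endpoint to a unit vector on the sphere (x = cos φ cos λ, y = cos φ sin λ, z = sin φ).
The central angle between the endpoints is δ = arccos(p₁·p₂) ≈ 1.821 rad (104.3°). The total great-circle distance is δ·R ≈ 1.821 × 6371 ≈ 11602 km, so the target fraction is f = 4000/11602 ≈ 0.345.
Interpolate at f ≈ 0.345 with slerp weights a = sin((1−f)δ)/sin δ ≈ 0.959, b = sin(fδ)/sin δ ≈ 0.606.
p = a·p₁ + b·p₂ ≈ (0.340, -0.229, -0.912); φ = arcsin(p_z) ≈ -65.82°, λ = atan2(p_y, p_x) ≈ -33.94°.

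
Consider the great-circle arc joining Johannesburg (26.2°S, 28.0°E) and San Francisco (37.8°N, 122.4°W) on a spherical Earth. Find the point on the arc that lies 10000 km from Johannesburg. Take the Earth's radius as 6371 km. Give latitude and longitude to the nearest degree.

Convert each endpoint to a unit vector on the sphere (x = cos φ cos λ, y = cos φ sin λ, z = sin φ).
The central angle between the endpoints is δ = arccos(p₁·p₂) ≈ 2.662 rad (152.5°). The total great-circle distance is δ·R ≈ 2.662 × 6371 ≈ 16958 km, so the target fraction is f = 10000/16958 ≈ 0.590.
Interpolate at f ≈ 0.590 with slerp weights a = sin((1−f)δ)/sin δ ≈ 1.923, b = sin(fδ)/sin δ ≈ 2.166.
p = a·p₁ + b·p₂ ≈ (0.606, -0.635, 0.479); φ = arcsin(p_z) ≈ 28.60°, λ = atan2(p_y, p_x) ≈ -46.35°.

≈ 29°N, 46°W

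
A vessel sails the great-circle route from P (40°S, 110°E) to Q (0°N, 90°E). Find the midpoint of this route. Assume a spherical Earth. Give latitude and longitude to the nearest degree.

Convert each endpoint to a unit vector on the sphere (x = cos φ cos λ, y = cos φ sin λ, z = sin φ).
The central angle between the endpoints is δ = arccos(p₁·p₂) ≈ 0.767 rad (44.0°).
Interpolate at f = 1/2 with slerp weights a = sin((1−f)δ)/sin δ ≈ 0.539, b = sin(fδ)/sin δ ≈ 0.539.
p = a·p₁ + b·p₂ ≈ (-0.141, 0.927, -0.347); φ = arcsin(p_z) ≈ -20.28°, λ = atan2(p_y, p_x) ≈ 98.66°.

≈ (20°S, 99°E)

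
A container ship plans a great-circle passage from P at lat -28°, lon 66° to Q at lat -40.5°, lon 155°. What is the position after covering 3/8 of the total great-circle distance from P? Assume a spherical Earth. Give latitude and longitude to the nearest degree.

Write both endpoints as unit vectors p₁, p₂ with components (cos φ cos λ, cos φ sin λ, sin φ).
The central angle between the endpoints is δ = arccos(p₁·p₂) ≈ 1.249 rad (71.5°).
Interpolate at f = 3/8 with slerp weights a = sin((1−f)δ)/sin δ ≈ 0.742, b = sin(fδ)/sin δ ≈ 0.476.
p = a·p₁ + b·p₂ ≈ (-0.062, 0.751, -0.657); φ = arcsin(p_z) ≈ -41.09°, λ = atan2(p_y, p_x) ≈ 94.68°.

≈ lat -41°, lon 95°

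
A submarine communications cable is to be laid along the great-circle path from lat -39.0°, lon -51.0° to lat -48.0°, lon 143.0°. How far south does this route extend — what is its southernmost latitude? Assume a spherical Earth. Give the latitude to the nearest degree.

The great circle lies in the plane with unit normal n̂ = (p₁ × p₂)/|p₁ × p₂|.
Here n̂_z ≈ -0.126; the vertex latitude is φ_max = arccos|n̂_z| ≈ 82.8°.
Check via Clairaut: cos φ_max = |cos φ₁| · sin C = cos(39.0°)·sin(170.7°) ≈ 0.126, again giving ≈ 82.8°.

≈ -83°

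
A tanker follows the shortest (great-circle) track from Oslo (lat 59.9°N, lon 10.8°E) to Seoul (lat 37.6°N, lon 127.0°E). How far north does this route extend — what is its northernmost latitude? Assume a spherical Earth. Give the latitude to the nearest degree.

≈ 68°N

The great circle lies in the plane with unit normal n̂ = (p₁ × p₂)/|p₁ × p₂|.
Here n̂_z ≈ +0.381; the vertex latitude is φ_max = arccos|n̂_z| ≈ 67.6°.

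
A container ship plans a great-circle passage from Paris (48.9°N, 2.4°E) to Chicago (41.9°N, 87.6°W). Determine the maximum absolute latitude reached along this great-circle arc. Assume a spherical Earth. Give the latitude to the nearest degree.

≈ 56°N

The great circle lies in the plane with unit normal n̂ = (p₁ × p₂)/|p₁ × p₂|.
Here n̂_z ≈ -0.566; the vertex latitude is φ_max = arccos|n̂_z| ≈ 55.5°.
Check via Clairaut: cos φ_max = |cos φ₁| · sin C = cos(48.9°)·sin(59.5°) ≈ 0.566, again giving ≈ 55.5°.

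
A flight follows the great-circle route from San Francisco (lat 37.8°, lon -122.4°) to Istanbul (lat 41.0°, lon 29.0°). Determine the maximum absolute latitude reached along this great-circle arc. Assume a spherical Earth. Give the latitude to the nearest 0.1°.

The great circle lies in the plane with unit normal n̂ = (p₁ × p₂)/|p₁ × p₂|.
Here n̂_z ≈ +0.288; the vertex latitude is φ_max = arccos|n̂_z| ≈ 73.3°.
Check via Clairaut: cos φ_max = |cos φ₁| · sin C = cos(37.8°)·sin(21.3°) ≈ 0.288, again giving ≈ 73.3°.

≈ 73.3°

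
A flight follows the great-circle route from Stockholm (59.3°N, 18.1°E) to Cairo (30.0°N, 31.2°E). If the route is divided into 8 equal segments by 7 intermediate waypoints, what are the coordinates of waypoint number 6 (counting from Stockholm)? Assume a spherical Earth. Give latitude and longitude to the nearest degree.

≈ 37°N, 29°E

The haversine formula gives a central angle δ ≈ 0.534 rad (30.6°) between the endpoints.
Interpolate at f = 6/8 with slerp weights a = sin((1−f)δ)/sin δ ≈ 0.262, b = sin(fδ)/sin δ ≈ 0.766.
p = a·p₁ + b·p₂ ≈ (0.694, 0.385, 0.608); φ = arcsin(p_z) ≈ 37.44°, λ = atan2(p_y, p_x) ≈ 29.02°.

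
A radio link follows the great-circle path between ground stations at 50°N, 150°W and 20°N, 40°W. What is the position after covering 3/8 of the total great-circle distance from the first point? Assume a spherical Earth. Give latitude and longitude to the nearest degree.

≈ 54°N, 96°W

Convert each endpoint to a unit vector on the sphere (x = cos φ cos λ, y = cos φ sin λ, z = sin φ).
The central angle between the endpoints is δ = arccos(p₁·p₂) ≈ 1.515 rad (86.8°).
Interpolate at f = 3/8 with slerp weights a = sin((1−f)δ)/sin δ ≈ 0.813, b = sin(fδ)/sin δ ≈ 0.539.
p = a·p₁ + b·p₂ ≈ (-0.065, -0.587, 0.807); φ = arcsin(p_z) ≈ 53.82°, λ = atan2(p_y, p_x) ≈ -96.28°.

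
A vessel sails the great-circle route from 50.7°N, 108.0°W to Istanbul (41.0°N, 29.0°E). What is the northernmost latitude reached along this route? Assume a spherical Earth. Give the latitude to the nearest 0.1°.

The great circle lies in the plane with unit normal n̂ = (p₁ × p₂)/|p₁ × p₂|.
Here n̂_z ≈ +0.330; the vertex latitude is φ_max = arccos|n̂_z| ≈ 70.7°.

≈ 70.7°N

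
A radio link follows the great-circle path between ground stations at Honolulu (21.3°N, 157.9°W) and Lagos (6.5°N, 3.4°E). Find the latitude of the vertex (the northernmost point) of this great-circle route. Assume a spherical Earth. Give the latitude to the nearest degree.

The great circle lies in the plane with unit normal n̂ = (p₁ × p₂)/|p₁ × p₂|.
Here n̂_z ≈ +0.540; the vertex latitude is φ_max = arccos|n̂_z| ≈ 57.3°.

≈ 57°N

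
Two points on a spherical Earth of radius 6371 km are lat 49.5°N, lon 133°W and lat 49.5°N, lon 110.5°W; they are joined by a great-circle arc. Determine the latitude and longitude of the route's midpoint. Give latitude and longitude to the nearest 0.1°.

≈ lat 50.0°N, lon 121.7°W

Write both endpoints as unit vectors p₁, p₂ with components (cos φ cos λ, cos φ sin λ, sin φ).
The central angle between the endpoints is δ = arccos(p₁·p₂) ≈ 0.254 rad (14.6°).
Interpolate at f = 1/2 with slerp weights a = sin((1−f)δ)/sin δ ≈ 0.504, b = sin(fδ)/sin δ ≈ 0.504.
p = a·p₁ + b·p₂ ≈ (-0.338, -0.546, 0.767); φ = arcsin(p_z) ≈ 50.05°, λ = atan2(p_y, p_x) ≈ -121.75°.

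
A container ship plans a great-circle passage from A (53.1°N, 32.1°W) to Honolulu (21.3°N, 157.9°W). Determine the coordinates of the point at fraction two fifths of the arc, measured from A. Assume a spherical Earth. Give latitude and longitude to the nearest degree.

Write both endpoints as unit vectors p₁, p₂ with components (cos φ cos λ, cos φ sin λ, sin φ).
The central angle between the endpoints is δ = arccos(p₁·p₂) ≈ 1.608 rad (92.1°).
Interpolate at f = 2/5 with slerp weights a = sin((1−f)δ)/sin δ ≈ 0.822, b = sin(fδ)/sin δ ≈ 0.600.
p = a·p₁ + b·p₂ ≈ (-0.100, -0.473, 0.876); φ = arcsin(p_z) ≈ 61.11°, λ = atan2(p_y, p_x) ≈ -101.91°.

≈ (61°N, 102°W)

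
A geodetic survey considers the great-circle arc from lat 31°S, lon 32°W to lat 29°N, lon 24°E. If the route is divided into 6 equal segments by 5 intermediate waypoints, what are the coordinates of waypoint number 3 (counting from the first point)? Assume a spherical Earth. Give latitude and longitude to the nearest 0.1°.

Write both endpoints as unit vectors p₁, p₂ with components (cos φ cos λ, cos φ sin λ, sin φ).
The central angle between the endpoints is δ = arccos(p₁·p₂) ≈ 1.400 rad (80.2°).
Interpolate at f = 3/6 with slerp weights a = sin((1−f)δ)/sin δ ≈ 0.654, b = sin(fδ)/sin δ ≈ 0.654.
p = a·p₁ + b·p₂ ≈ (0.998, -0.064, -0.020); φ = arcsin(p_z) ≈ -1.13°, λ = atan2(p_y, p_x) ≈ -3.69°.

≈ lat 1.1°S, lon 3.7°W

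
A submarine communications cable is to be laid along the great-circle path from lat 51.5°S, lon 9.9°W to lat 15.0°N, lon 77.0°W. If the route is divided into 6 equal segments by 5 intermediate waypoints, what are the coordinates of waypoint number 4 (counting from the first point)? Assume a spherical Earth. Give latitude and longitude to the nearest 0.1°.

≈ lat 9.4°S, lon 60.4°W

Write both endpoints as unit vectors p₁, p₂ with components (cos φ cos λ, cos φ sin λ, sin φ).
The central angle between the endpoints is δ = arccos(p₁·p₂) ≈ 1.539 rad (88.2°).
Interpolate at f = 4/6 with slerp weights a = sin((1−f)δ)/sin δ ≈ 0.491, b = sin(fδ)/sin δ ≈ 0.856.
p = a·p₁ + b·p₂ ≈ (0.487, -0.858, -0.163); φ = arcsin(p_z) ≈ -9.37°, λ = atan2(p_y, p_x) ≈ -60.41°.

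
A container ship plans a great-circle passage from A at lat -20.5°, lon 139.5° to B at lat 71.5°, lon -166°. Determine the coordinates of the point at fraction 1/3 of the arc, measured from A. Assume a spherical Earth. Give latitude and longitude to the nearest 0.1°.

The haversine formula gives a central angle δ ≈ 1.731 rad (99.2°) between the endpoints.
Interpolate at f = 1/3 with slerp weights a = sin((1−f)δ)/sin δ ≈ 0.926, b = sin(fδ)/sin δ ≈ 0.553.
p = a·p₁ + b·p₂ ≈ (-0.830, 0.521, 0.200); φ = arcsin(p_z) ≈ 11.52°, λ = atan2(p_y, p_x) ≈ 147.88°.

≈ lat 11.5°, lon 147.9°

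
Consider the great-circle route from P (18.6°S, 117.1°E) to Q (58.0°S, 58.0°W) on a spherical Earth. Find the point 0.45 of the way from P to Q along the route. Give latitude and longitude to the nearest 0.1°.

≈ (65.0°S, 112.5°E)

Write both endpoints as unit vectors p₁, p₂ with components (cos φ cos λ, cos φ sin λ, sin φ).
The central angle between the endpoints is δ = arccos(p₁·p₂) ≈ 1.803 rad (103.3°).
Interpolate at f = 0.45 with slerp weights a = sin((1−f)δ)/sin δ ≈ 0.860, b = sin(fδ)/sin δ ≈ 0.745.
p = a·p₁ + b·p₂ ≈ (-0.162, 0.391, -0.906); φ = arcsin(p_z) ≈ -64.98°, λ = atan2(p_y, p_x) ≈ 112.53°.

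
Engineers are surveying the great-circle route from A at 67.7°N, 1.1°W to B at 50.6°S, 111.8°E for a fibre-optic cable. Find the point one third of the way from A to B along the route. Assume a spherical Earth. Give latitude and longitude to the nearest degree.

≈ 36°N, 65°E

Convert each endpoint to a unit vector on the sphere (x = cos φ cos λ, y = cos φ sin λ, z = sin φ).
The central angle between the endpoints is δ = arccos(p₁·p₂) ≈ 2.513 rad (144.0°).
Interpolate at f = 1/3 with slerp weights a = sin((1−f)δ)/sin δ ≈ 1.691, b = sin(fδ)/sin δ ≈ 1.263.
p = a·p₁ + b·p₂ ≈ (0.344, 0.732, 0.588); φ = arcsin(p_z) ≈ 36.03°, λ = atan2(p_y, p_x) ≈ 64.85°.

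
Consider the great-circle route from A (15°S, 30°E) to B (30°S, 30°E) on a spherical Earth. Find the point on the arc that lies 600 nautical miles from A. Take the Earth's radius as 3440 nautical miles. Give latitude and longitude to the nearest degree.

Convert each endpoint to a unit vector on the sphere (x = cos φ cos λ, y = cos φ sin λ, z = sin φ).
The central angle between the endpoints is δ = arccos(p₁·p₂) ≈ 0.262 rad (15.0°). The total great-circle distance is δ·R ≈ 0.262 × 3440 ≈ 901 nmi, so the target fraction is f = 600/901 ≈ 0.666.
Interpolate at f ≈ 0.666 with slerp weights a = sin((1−f)δ)/sin δ ≈ 0.337, b = sin(fδ)/sin δ ≈ 0.670.
p = a·p₁ + b·p₂ ≈ (0.785, 0.453, -0.423); φ = arcsin(p_z) ≈ -24.99°, λ = atan2(p_y, p_x) ≈ 30.00°.

≈ (25°S, 30°E)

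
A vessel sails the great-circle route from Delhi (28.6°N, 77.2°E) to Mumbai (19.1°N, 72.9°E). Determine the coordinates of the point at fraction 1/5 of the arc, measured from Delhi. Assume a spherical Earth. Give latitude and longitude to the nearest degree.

≈ 27°N, 76°E

Convert each endpoint to a unit vector on the sphere (x = cos φ cos λ, y = cos φ sin λ, z = sin φ).
The central angle between the endpoints is δ = arccos(p₁·p₂) ≈ 0.179 rad (10.3°).
Interpolate at f = 1/5 with slerp weights a = sin((1−f)δ)/sin δ ≈ 0.802, b = sin(fδ)/sin δ ≈ 0.201.
p = a·p₁ + b·p₂ ≈ (0.212, 0.868, 0.449); φ = arcsin(p_z) ≈ 26.71°, λ = atan2(p_y, p_x) ≈ 76.29°.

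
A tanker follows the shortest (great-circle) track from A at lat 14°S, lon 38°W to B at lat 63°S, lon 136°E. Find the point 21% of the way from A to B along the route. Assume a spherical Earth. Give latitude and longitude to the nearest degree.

Write both endpoints as unit vectors p₁, p₂ with components (cos φ cos λ, cos φ sin λ, sin φ).
The central angle between the endpoints is δ = arccos(p₁·p₂) ≈ 1.795 rad (102.9°).
Interpolate at f = 0.21 with slerp weights a = sin((1−f)δ)/sin δ ≈ 1.014, b = sin(fδ)/sin δ ≈ 0.378.
p = a·p₁ + b·p₂ ≈ (0.652, -0.487, -0.582); φ = arcsin(p_z) ≈ -35.57°, λ = atan2(p_y, p_x) ≈ -36.74°.

≈ lat 36°S, lon 37°W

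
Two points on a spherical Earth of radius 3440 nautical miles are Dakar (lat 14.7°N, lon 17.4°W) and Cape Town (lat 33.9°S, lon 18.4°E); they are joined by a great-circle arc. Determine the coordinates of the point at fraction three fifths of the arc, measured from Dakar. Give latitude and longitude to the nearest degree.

≈ lat 15°S, lon 2°E

The haversine formula gives a central angle δ ≈ 1.036 rad (59.4°) between the endpoints.
Interpolate at f = 3/5 with slerp weights a = sin((1−f)δ)/sin δ ≈ 0.468, b = sin(fδ)/sin δ ≈ 0.677.
p = a·p₁ + b·p₂ ≈ (0.965, 0.042, -0.259); φ = arcsin(p_z) ≈ -15.00°, λ = atan2(p_y, p_x) ≈ 2.49°.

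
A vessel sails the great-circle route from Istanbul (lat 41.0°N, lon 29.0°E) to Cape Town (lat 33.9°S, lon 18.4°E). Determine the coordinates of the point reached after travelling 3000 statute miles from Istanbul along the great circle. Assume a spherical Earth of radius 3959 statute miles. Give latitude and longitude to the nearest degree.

≈ lat 2°S, lon 23°E

Convert each endpoint to a unit vector on the sphere (x = cos φ cos λ, y = cos φ sin λ, z = sin φ).
The central angle between the endpoints is δ = arccos(p₁·p₂) ≈ 1.318 rad (75.5°). The total great-circle distance is δ·R ≈ 1.318 × 3959 ≈ 5219 mi, so the target fraction is f = 3000/5219 ≈ 0.575.
Interpolate at f ≈ 0.575 with slerp weights a = sin((1−f)δ)/sin δ ≈ 0.549, b = sin(fδ)/sin δ ≈ 0.710.
p = a·p₁ + b·p₂ ≈ (0.921, 0.387, -0.036); φ = arcsin(p_z) ≈ -2.04°, λ = atan2(p_y, p_x) ≈ 22.77°.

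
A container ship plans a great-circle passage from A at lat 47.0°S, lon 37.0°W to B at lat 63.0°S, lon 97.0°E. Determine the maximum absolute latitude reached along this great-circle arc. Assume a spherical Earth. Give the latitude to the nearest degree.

≈ 76°S

The great circle lies in the plane with unit normal n̂ = (p₁ × p₂)/|p₁ × p₂|.
Here n̂_z ≈ +0.248; the vertex latitude is φ_max = arccos|n̂_z| ≈ 75.7°.
Check via Clairaut: cos φ_max = |cos φ₁| · sin C = cos(47.0°)·sin(158.7°) ≈ 0.248, again giving ≈ 75.7°.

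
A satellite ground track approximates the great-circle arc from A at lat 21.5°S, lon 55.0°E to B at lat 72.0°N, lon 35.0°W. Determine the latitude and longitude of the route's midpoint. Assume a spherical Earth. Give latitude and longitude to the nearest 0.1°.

Convert each endpoint to a unit vector on the sphere (x = cos φ cos λ, y = cos φ sin λ, z = sin φ).
The central angle between the endpoints is δ = arccos(p₁·p₂) ≈ 1.927 rad (110.4°).
Interpolate at f = 1/2 with slerp weights a = sin((1−f)δ)/sin δ ≈ 0.876, b = sin(fδ)/sin δ ≈ 0.876.
p = a·p₁ + b·p₂ ≈ (0.689, 0.512, 0.512); φ = arcsin(p_z) ≈ 30.81°, λ = atan2(p_y, p_x) ≈ 36.63°.

≈ lat 30.8°N, lon 36.6°E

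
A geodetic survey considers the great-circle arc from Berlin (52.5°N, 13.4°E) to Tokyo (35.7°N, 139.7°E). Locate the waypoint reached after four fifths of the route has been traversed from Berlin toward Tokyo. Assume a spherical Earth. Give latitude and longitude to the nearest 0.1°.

≈ 49.1°N, 127.6°E

From cos δ = sin φ₁ sin φ₂ + cos φ₁ cos φ₂ cos Δλ, the central angle is δ ≈ 1.400 rad (80.2°).
Interpolate at f = 4/5 with slerp weights a = sin((1−f)δ)/sin δ ≈ 0.280, b = sin(fδ)/sin δ ≈ 0.913.
p = a·p₁ + b·p₂ ≈ (-0.400, 0.519, 0.755); φ = arcsin(p_z) ≈ 49.06°, λ = atan2(p_y, p_x) ≈ 127.58°.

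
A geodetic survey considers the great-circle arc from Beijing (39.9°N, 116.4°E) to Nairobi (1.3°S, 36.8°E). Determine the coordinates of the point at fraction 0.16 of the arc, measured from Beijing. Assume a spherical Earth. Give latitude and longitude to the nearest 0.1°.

≈ 36.9°N, 99.9°E

Convert each endpoint to a unit vector on the sphere (x = cos φ cos λ, y = cos φ sin λ, z = sin φ).
The central angle between the endpoints is δ = arccos(p₁·p₂) ≈ 1.447 rad (82.9°).
Interpolate at f = 0.16 with slerp weights a = sin((1−f)δ)/sin δ ≈ 0.945, b = sin(fδ)/sin δ ≈ 0.231.
p = a·p₁ + b·p₂ ≈ (-0.137, 0.788, 0.601); φ = arcsin(p_z) ≈ 36.92°, λ = atan2(p_y, p_x) ≈ 99.88°.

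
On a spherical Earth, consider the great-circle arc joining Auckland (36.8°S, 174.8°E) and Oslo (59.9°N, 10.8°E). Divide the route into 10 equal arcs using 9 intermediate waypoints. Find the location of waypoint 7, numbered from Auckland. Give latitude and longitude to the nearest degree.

≈ 65°N, 128°E

From cos δ = sin φ₁ sin φ₂ + cos φ₁ cos φ₂ cos Δλ, the central angle is δ ≈ 2.700 rad (154.7°).
Interpolate at f = 7/10 with slerp weights a = sin((1−f)δ)/sin δ ≈ 1.697, b = sin(fδ)/sin δ ≈ 2.224.
p = a·p₁ + b·p₂ ≈ (-0.258, 0.332, 0.907); φ = arcsin(p_z) ≈ 65.15°, λ = atan2(p_y, p_x) ≈ 127.79°.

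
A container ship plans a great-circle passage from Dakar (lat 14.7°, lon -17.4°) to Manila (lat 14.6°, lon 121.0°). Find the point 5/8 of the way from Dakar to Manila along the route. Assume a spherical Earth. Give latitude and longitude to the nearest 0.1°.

≈ lat 34.7°, lon 71.7°

Convert each endpoint to a unit vector on the sphere (x = cos φ cos λ, y = cos φ sin λ, z = sin φ).
The central angle between the endpoints is δ = arccos(p₁·p₂) ≈ 2.260 rad (129.5°).
Interpolate at f = 5/8 with slerp weights a = sin((1−f)δ)/sin δ ≈ 0.971, b = sin(fδ)/sin δ ≈ 1.280.
p = a·p₁ + b·p₂ ≈ (0.259, 0.780, 0.569); φ = arcsin(p_z) ≈ 34.69°, λ = atan2(p_y, p_x) ≈ 71.65°.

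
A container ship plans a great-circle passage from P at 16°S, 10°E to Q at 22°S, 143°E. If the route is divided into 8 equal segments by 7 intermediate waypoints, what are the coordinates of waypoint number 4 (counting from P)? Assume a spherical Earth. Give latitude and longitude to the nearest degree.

The haversine formula gives a central angle δ ≈ 2.100 rad (120.3°) between the endpoints.
Interpolate at f = 4/8 with slerp weights a = sin((1−f)δ)/sin δ ≈ 1.005, b = sin(fδ)/sin δ ≈ 1.005.
p = a·p₁ + b·p₂ ≈ (0.207, 0.728, -0.653); φ = arcsin(p_z) ≈ -40.79°, λ = atan2(p_y, p_x) ≈ 74.12°.

≈ 41°S, 74°E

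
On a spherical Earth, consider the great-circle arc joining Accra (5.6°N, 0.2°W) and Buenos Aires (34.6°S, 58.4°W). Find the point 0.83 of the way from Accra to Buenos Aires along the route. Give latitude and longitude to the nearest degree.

The haversine formula gives a central angle δ ≈ 1.185 rad (67.9°) between the endpoints.
Interpolate at f = 0.83 with slerp weights a = sin((1−f)δ)/sin δ ≈ 0.216, b = sin(fδ)/sin δ ≈ 0.899.
p = a·p₁ + b·p₂ ≈ (0.602, -0.631, -0.489); φ = arcsin(p_z) ≈ -29.28°, λ = atan2(p_y, p_x) ≈ -46.31°.

≈ 29°S, 46°W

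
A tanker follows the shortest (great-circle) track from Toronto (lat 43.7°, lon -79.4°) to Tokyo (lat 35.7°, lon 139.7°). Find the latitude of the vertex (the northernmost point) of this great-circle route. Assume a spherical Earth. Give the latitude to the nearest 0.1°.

≈ 68.2°

The great circle lies in the plane with unit normal n̂ = (p₁ × p₂)/|p₁ × p₂|.
Here n̂_z ≈ -0.371; the vertex latitude is φ_max = arccos|n̂_z| ≈ 68.2°.
Check via Clairaut: cos φ_max = |cos φ₁| · sin C = cos(43.7°)·sin(30.9°) ≈ 0.371, again giving ≈ 68.2°.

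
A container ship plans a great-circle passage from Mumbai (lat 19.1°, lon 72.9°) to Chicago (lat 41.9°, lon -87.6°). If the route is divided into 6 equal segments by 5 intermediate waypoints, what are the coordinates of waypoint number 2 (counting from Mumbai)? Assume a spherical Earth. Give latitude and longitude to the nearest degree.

≈ lat 55°, lon 55°

From cos δ = sin φ₁ sin φ₂ + cos φ₁ cos φ₂ cos Δλ, the central angle is δ ≈ 2.031 rad (116.4°).
Interpolate at f = 2/6 with slerp weights a = sin((1−f)δ)/sin δ ≈ 1.090, b = sin(fδ)/sin δ ≈ 0.699.
p = a·p₁ + b·p₂ ≈ (0.325, 0.465, 0.824); φ = arcsin(p_z) ≈ 55.47°, λ = atan2(p_y, p_x) ≈ 55.05°.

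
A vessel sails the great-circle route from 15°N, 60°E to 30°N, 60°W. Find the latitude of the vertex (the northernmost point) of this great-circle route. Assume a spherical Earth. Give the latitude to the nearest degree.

The great circle lies in the plane with unit normal n̂ = (p₁ × p₂)/|p₁ × p₂|.
Here n̂_z ≈ -0.757; the vertex latitude is φ_max = arccos|n̂_z| ≈ 40.8°.
Check via Clairaut: cos φ_max = |cos φ₁| · sin C = cos(15.0°)·sin(51.6°) ≈ 0.757, again giving ≈ 40.8°.

≈ 41°N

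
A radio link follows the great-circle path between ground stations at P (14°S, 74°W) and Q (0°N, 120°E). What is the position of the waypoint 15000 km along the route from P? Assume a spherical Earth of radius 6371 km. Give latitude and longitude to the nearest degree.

Convert each endpoint to a unit vector on the sphere (x = cos φ cos λ, y = cos φ sin λ, z = sin φ).
The central angle between the endpoints is δ = arccos(p₁·p₂) ≈ 2.798 rad (160.3°). The total great-circle distance is δ·R ≈ 2.798 × 6371 ≈ 17825 km, so the target fraction is f = 15000/17825 ≈ 0.842.
Interpolate at f ≈ 0.842 with slerp weights a = sin((1−f)δ)/sin δ ≈ 1.273, b = sin(fδ)/sin δ ≈ 2.101.
p = a·p₁ + b·p₂ ≈ (-0.710, 0.633, -0.308); φ = arcsin(p_z) ≈ -17.93°, λ = atan2(p_y, p_x) ≈ 138.30°.

≈ (18°S, 138°E)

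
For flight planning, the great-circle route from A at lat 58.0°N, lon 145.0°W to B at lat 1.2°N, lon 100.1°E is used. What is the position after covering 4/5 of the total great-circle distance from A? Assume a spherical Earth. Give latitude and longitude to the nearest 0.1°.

The haversine formula gives a central angle δ ≈ 1.778 rad (101.8°) between the endpoints.
Interpolate at f = 4/5 with slerp weights a = sin((1−f)δ)/sin δ ≈ 0.356, b = sin(fδ)/sin δ ≈ 1.010.
p = a·p₁ + b·p₂ ≈ (-0.332, 0.887, 0.323); φ = arcsin(p_z) ≈ 18.83°, λ = atan2(p_y, p_x) ≈ 110.51°.

≈ lat 18.8°N, lon 110.5°E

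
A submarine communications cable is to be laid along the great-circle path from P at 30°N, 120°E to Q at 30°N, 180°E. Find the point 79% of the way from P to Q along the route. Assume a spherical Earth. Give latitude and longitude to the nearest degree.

≈ 32°N, 168°E

Convert each endpoint to a unit vector on the sphere (x = cos φ cos λ, y = cos φ sin λ, z = sin φ).
The central angle between the endpoints is δ = arccos(p₁·p₂) ≈ 0.896 rad (51.3°).
Interpolate at f = 0.79 with slerp weights a = sin((1−f)δ)/sin δ ≈ 0.240, b = sin(fδ)/sin δ ≈ 0.833.
p = a·p₁ + b·p₂ ≈ (-0.825, 0.180, 0.536); φ = arcsin(p_z) ≈ 32.42°, λ = atan2(p_y, p_x) ≈ 167.71°.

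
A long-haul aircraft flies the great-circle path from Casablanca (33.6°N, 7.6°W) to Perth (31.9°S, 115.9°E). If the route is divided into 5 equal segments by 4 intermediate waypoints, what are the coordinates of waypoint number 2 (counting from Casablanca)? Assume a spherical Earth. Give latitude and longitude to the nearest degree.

≈ 10°N, 44°E

From cos δ = sin φ₁ sin φ₂ + cos φ₁ cos φ₂ cos Δλ, the central angle is δ ≈ 2.322 rad (133.1°).
Interpolate at f = 2/5 with slerp weights a = sin((1−f)δ)/sin δ ≈ 1.347, b = sin(fδ)/sin δ ≈ 1.096.
p = a·p₁ + b·p₂ ≈ (0.706, 0.689, 0.166); φ = arcsin(p_z) ≈ 9.57°, λ = atan2(p_y, p_x) ≈ 44.31°.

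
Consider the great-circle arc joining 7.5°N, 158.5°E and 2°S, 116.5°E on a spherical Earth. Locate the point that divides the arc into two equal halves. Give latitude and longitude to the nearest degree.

≈ 3°N, 137°E

The haversine formula gives a central angle δ ≈ 0.750 rad (43.0°) between the endpoints.
Interpolate at f = 1/2 with slerp weights a = sin((1−f)δ)/sin δ ≈ 0.537, b = sin(fδ)/sin δ ≈ 0.537.
p = a·p₁ + b·p₂ ≈ (-0.735, 0.676, 0.051); φ = arcsin(p_z) ≈ 2.95°, λ = atan2(p_y, p_x) ≈ 137.41°.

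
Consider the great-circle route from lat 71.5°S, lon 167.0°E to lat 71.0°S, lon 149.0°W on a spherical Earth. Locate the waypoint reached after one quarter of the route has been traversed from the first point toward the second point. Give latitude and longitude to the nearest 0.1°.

From cos δ = sin φ₁ sin φ₂ + cos φ₁ cos φ₂ cos Δλ, the central angle is δ ≈ 0.242 rad (13.8°).
Interpolate at f = 1/4 with slerp weights a = sin((1−f)δ)/sin δ ≈ 0.753, b = sin(fδ)/sin δ ≈ 0.252.
p = a·p₁ + b·p₂ ≈ (-0.303, 0.011, -0.953); φ = arcsin(p_z) ≈ -72.33°, λ = atan2(p_y, p_x) ≈ 177.84°.

≈ lat 72.3°S, lon 177.8°E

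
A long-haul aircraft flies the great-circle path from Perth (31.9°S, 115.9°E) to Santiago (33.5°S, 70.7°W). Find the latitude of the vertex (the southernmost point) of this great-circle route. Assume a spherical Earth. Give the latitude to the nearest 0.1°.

≈ 84.9°S

The great circle lies in the plane with unit normal n̂ = (p₁ × p₂)/|p₁ × p₂|.
Here n̂_z ≈ +0.089; the vertex latitude is φ_max = arccos|n̂_z| ≈ 84.9°.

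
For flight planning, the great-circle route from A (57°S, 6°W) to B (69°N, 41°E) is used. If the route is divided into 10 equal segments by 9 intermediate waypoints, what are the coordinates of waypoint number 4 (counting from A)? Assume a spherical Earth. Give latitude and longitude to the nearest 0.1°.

≈ (6.3°S, 9.9°E)

From cos δ = sin φ₁ sin φ₂ + cos φ₁ cos φ₂ cos Δλ, the central angle is δ ≈ 2.278 rad (130.5°).
Interpolate at f = 4/10 with slerp weights a = sin((1−f)δ)/sin δ ≈ 1.288, b = sin(fδ)/sin δ ≈ 1.040.
p = a·p₁ + b·p₂ ≈ (0.979, 0.171, -0.110); φ = arcsin(p_z) ≈ -6.31°, λ = atan2(p_y, p_x) ≈ 9.91°.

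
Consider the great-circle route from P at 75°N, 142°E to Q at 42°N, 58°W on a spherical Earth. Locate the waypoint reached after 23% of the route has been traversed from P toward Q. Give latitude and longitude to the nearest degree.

≈ 86°N, 145°W

Convert each endpoint to a unit vector on the sphere (x = cos φ cos λ, y = cos φ sin λ, z = sin φ).
The central angle between the endpoints is δ = arccos(p₁·p₂) ≈ 1.086 rad (62.3°).
Interpolate at f = 0.23 with slerp weights a = sin((1−f)δ)/sin δ ≈ 0.839, b = sin(fδ)/sin δ ≈ 0.279.
p = a·p₁ + b·p₂ ≈ (-0.061, -0.042, 0.997); φ = arcsin(p_z) ≈ 85.74°, λ = atan2(p_y, p_x) ≈ -145.19°.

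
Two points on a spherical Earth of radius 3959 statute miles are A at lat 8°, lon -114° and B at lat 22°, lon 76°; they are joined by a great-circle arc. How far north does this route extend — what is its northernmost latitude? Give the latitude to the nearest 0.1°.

≈ 72.3°

The great circle lies in the plane with unit normal n̂ = (p₁ × p₂)/|p₁ × p₂|.
Here n̂_z ≈ -0.305; the vertex latitude is φ_max = arccos|n̂_z| ≈ 72.3°.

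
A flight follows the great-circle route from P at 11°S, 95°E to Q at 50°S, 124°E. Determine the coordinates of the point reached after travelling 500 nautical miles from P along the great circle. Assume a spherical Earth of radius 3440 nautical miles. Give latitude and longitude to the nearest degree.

≈ 18°S, 99°E

Write both endpoints as unit vectors p₁, p₂ with components (cos φ cos λ, cos φ sin λ, sin φ).
The central angle between the endpoints is δ = arccos(p₁·p₂) ≈ 0.798 rad (45.7°). The total great-circle distance is δ·R ≈ 0.798 × 3440 ≈ 2746 nmi, so the target fraction is f = 500/2746 ≈ 0.182.
Interpolate at f ≈ 0.182 with slerp weights a = sin((1−f)δ)/sin δ ≈ 0.848, b = sin(fδ)/sin δ ≈ 0.202.
p = a·p₁ + b·p₂ ≈ (-0.145, 0.937, -0.317); φ = arcsin(p_z) ≈ -18.47°, λ = atan2(p_y, p_x) ≈ 98.81°.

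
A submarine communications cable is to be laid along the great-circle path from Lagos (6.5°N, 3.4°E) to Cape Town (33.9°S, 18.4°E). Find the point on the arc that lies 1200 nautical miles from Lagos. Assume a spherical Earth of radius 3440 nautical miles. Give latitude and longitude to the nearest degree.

The haversine formula gives a central angle δ ≈ 0.747 rad (42.8°) between the endpoints. The total great-circle distance is δ·R ≈ 0.747 × 3440 ≈ 2571 nmi, so the target fraction is f = 1200/2571 ≈ 0.467.
Interpolate at f ≈ 0.467 with slerp weights a = sin((1−f)δ)/sin δ ≈ 0.571, b = sin(fδ)/sin δ ≈ 0.503.
p = a·p₁ + b·p₂ ≈ (0.962, 0.165, -0.216); φ = arcsin(p_z) ≈ -12.46°, λ = atan2(p_y, p_x) ≈ 9.75°.

≈ (12°S, 10°E)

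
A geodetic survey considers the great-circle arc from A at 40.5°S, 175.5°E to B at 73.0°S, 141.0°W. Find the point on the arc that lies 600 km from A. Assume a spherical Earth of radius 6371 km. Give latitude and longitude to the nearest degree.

≈ 46°S, 178°E

Convert each endpoint to a unit vector on the sphere (x = cos φ cos λ, y = cos φ sin λ, z = sin φ).
The central angle between the endpoints is δ = arccos(p₁·p₂) ≈ 0.672 rad (38.5°). The total great-circle distance is δ·R ≈ 0.672 × 6371 ≈ 4284 km, so the target fraction is f = 600/4284 ≈ 0.140.
Interpolate at f ≈ 0.140 with slerp weights a = sin((1−f)δ)/sin δ ≈ 0.877, b = sin(fδ)/sin δ ≈ 0.151.
p = a·p₁ + b·p₂ ≈ (-0.699, 0.025, -0.714); φ = arcsin(p_z) ≈ -45.58°, λ = atan2(p_y, p_x) ≈ 177.99°.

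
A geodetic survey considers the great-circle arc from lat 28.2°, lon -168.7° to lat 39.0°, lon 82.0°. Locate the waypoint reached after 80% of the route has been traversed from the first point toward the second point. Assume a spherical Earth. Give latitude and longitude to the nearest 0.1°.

≈ lat 46.7°, lon 103.1°

From cos δ = sin φ₁ sin φ₂ + cos φ₁ cos φ₂ cos Δλ, the central angle is δ ≈ 1.500 rad (85.9°).
Interpolate at f = 0.80 with slerp weights a = sin((1−f)δ)/sin δ ≈ 0.296, b = sin(fδ)/sin δ ≈ 0.934.
p = a·p₁ + b·p₂ ≈ (-0.155, 0.668, 0.728); φ = arcsin(p_z) ≈ 46.72°, λ = atan2(p_y, p_x) ≈ 103.06°.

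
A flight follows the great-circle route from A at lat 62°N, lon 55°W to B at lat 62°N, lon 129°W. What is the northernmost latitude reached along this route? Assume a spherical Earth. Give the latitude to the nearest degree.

≈ 67°N

The great circle lies in the plane with unit normal n̂ = (p₁ × p₂)/|p₁ × p₂|.
Here n̂_z ≈ -0.391; the vertex latitude is φ_max = arccos|n̂_z| ≈ 67.0°.
Check via Clairaut: cos φ_max = |cos φ₁| · sin C = cos(62.0°)·sin(56.4°) ≈ 0.391, again giving ≈ 67.0°.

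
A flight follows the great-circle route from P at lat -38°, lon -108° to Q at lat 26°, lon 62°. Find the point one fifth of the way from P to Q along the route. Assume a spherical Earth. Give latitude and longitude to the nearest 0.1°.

Convert each endpoint to a unit vector on the sphere (x = cos φ cos λ, y = cos φ sin λ, z = sin φ).
The central angle between the endpoints is δ = arccos(p₁·p₂) ≈ 2.886 rad (165.3°).
Interpolate at f = 1/5 with slerp weights a = sin((1−f)δ)/sin δ ≈ 2.922, b = sin(fδ)/sin δ ≈ 2.154.
p = a·p₁ + b·p₂ ≈ (0.197, -0.480, -0.855); φ = arcsin(p_z) ≈ -58.71°, λ = atan2(p_y, p_x) ≈ -67.66°.

≈ lat -58.7°, lon -67.7°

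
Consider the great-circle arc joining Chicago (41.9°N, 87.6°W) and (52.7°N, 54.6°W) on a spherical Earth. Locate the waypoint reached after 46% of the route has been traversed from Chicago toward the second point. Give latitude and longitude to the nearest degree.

≈ (48°N, 74°W)

Convert each endpoint to a unit vector on the sphere (x = cos φ cos λ, y = cos φ sin λ, z = sin φ).
The central angle between the endpoints is δ = arccos(p₁·p₂) ≈ 0.429 rad (24.6°).
Interpolate at f = 0.46 with slerp weights a = sin((1−f)δ)/sin δ ≈ 0.552, b = sin(fδ)/sin δ ≈ 0.471.
p = a·p₁ + b·p₂ ≈ (0.183, -0.643, 0.744); φ = arcsin(p_z) ≈ 48.03°, λ = atan2(p_y, p_x) ≈ -74.15°.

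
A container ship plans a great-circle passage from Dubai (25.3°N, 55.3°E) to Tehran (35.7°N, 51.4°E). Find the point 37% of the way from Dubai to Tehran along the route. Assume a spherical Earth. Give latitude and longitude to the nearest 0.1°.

Write both endpoints as unit vectors p₁, p₂ with components (cos φ cos λ, cos φ sin λ, sin φ).
The central angle between the endpoints is δ = arccos(p₁·p₂) ≈ 0.191 rad (10.9°).
Interpolate at f = 0.37 with slerp weights a = sin((1−f)δ)/sin δ ≈ 0.632, b = sin(fδ)/sin δ ≈ 0.372.
p = a·p₁ + b·p₂ ≈ (0.514, 0.706, 0.487); φ = arcsin(p_z) ≈ 29.16°, λ = atan2(p_y, p_x) ≈ 53.95°.

≈ 29.2°N, 54.0°E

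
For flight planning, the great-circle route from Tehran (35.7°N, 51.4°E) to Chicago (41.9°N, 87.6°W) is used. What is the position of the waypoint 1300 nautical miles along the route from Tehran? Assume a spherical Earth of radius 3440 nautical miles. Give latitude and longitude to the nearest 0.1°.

Write both endpoints as unit vectors p₁, p₂ with components (cos φ cos λ, cos φ sin λ, sin φ).
The central angle between the endpoints is δ = arccos(p₁·p₂) ≈ 1.637 rad (93.8°). The total great-circle distance is δ·R ≈ 1.637 × 3440 ≈ 5632 nmi, so the target fraction is f = 1300/5632 ≈ 0.231.
Interpolate at f ≈ 0.231 with slerp weights a = sin((1−f)δ)/sin δ ≈ 0.954, b = sin(fδ)/sin δ ≈ 0.370.
p = a·p₁ + b·p₂ ≈ (0.495, 0.330, 0.804); φ = arcsin(p_z) ≈ 53.48°, λ = atan2(p_y, p_x) ≈ 33.74°.

≈ 53.5°N, 33.7°E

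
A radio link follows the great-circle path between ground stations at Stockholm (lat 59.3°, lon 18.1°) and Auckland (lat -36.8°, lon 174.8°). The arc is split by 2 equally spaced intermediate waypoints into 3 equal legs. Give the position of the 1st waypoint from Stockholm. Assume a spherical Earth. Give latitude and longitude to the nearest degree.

≈ lat 56°, lon 124°

From cos δ = sin φ₁ sin φ₂ + cos φ₁ cos φ₂ cos Δλ, the central angle is δ ≈ 2.669 rad (152.9°).
Interpolate at f = 1/3 with slerp weights a = sin((1−f)δ)/sin δ ≈ 2.151, b = sin(fδ)/sin δ ≈ 1.708.
p = a·p₁ + b·p₂ ≈ (-0.318, 0.465, 0.826); φ = arcsin(p_z) ≈ 55.70°, λ = atan2(p_y, p_x) ≈ 124.39°.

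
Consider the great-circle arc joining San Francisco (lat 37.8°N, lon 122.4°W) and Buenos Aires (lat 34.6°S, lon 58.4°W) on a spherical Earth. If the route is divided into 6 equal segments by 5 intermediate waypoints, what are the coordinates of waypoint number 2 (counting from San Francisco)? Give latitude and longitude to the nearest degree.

≈ lat 14°N, lon 99°W

Convert each endpoint to a unit vector on the sphere (x = cos φ cos λ, y = cos φ sin λ, z = sin φ).
The central angle between the endpoints is δ = arccos(p₁·p₂) ≈ 1.634 rad (93.6°).
Interpolate at f = 2/6 with slerp weights a = sin((1−f)δ)/sin δ ≈ 0.888, b = sin(fδ)/sin δ ≈ 0.519.
p = a·p₁ + b·p₂ ≈ (-0.152, -0.956, 0.249); φ = arcsin(p_z) ≈ 14.45°, λ = atan2(p_y, p_x) ≈ -99.04°.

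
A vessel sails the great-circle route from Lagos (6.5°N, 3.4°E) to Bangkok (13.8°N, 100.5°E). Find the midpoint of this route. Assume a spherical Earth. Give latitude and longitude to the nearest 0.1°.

Write both endpoints as unit vectors p₁, p₂ with components (cos φ cos λ, cos φ sin λ, sin φ).
The central angle between the endpoints is δ = arccos(p₁·p₂) ≈ 1.663 rad (95.3°).
Interpolate at f = 1/2 with slerp weights a = sin((1−f)δ)/sin δ ≈ 0.742, b = sin(fδ)/sin δ ≈ 0.742.
p = a·p₁ + b·p₂ ≈ (0.605, 0.752, 0.261); φ = arcsin(p_z) ≈ 15.13°, λ = atan2(p_y, p_x) ≈ 51.21°.

≈ 15.1°N, 51.2°E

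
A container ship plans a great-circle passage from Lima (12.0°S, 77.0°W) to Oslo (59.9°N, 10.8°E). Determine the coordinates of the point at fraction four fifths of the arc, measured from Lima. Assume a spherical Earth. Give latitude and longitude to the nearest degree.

≈ 52°N, 22°W

The haversine formula gives a central angle δ ≈ 1.733 rad (99.3°) between the endpoints.
Interpolate at f = 4/5 with slerp weights a = sin((1−f)δ)/sin δ ≈ 0.344, b = sin(fδ)/sin δ ≈ 0.996.
p = a·p₁ + b·p₂ ≈ (0.566, -0.234, 0.790); φ = arcsin(p_z) ≈ 52.20°, λ = atan2(p_y, p_x) ≈ -22.48°.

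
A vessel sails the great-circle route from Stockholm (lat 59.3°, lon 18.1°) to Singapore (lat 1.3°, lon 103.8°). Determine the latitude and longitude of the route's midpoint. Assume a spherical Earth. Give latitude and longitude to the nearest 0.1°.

≈ lat 37.4°, lon 77.7°

Convert each endpoint to a unit vector on the sphere (x = cos φ cos λ, y = cos φ sin λ, z = sin φ).
The central angle between the endpoints is δ = arccos(p₁·p₂) ≈ 1.513 rad (86.7°).
Interpolate at f = 1/2 with slerp weights a = sin((1−f)δ)/sin δ ≈ 0.688, b = sin(fδ)/sin δ ≈ 0.688.
p = a·p₁ + b·p₂ ≈ (0.170, 0.777, 0.607); φ = arcsin(p_z) ≈ 37.36°, λ = atan2(p_y, p_x) ≈ 77.67°.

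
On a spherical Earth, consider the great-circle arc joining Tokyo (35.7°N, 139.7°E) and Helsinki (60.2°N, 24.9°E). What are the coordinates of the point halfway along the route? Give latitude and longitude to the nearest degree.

≈ 63°N, 103°E

Convert each endpoint to a unit vector on the sphere (x = cos φ cos λ, y = cos φ sin λ, z = sin φ).
The central angle between the endpoints is δ = arccos(p₁·p₂) ≈ 1.227 rad (70.3°).
Interpolate at f = 1/2 with slerp weights a = sin((1−f)δ)/sin δ ≈ 0.612, b = sin(fδ)/sin δ ≈ 0.612.
p = a·p₁ + b·p₂ ≈ (-0.103, 0.449, 0.887); φ = arcsin(p_z) ≈ 62.56°, λ = atan2(p_y, p_x) ≈ 102.93°.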